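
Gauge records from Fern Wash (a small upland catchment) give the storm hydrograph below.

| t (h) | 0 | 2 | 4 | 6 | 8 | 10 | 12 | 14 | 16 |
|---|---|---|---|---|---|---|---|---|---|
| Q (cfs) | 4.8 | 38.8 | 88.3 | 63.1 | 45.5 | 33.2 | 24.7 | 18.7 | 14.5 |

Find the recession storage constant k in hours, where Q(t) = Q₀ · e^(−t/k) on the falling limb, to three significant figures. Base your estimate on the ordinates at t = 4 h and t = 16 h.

On the falling limb, Q drops from 88.3 to 14.5 cfs between t = 4 h and t = 16 h (Δt = 12 h).
k = −Δt / ln(Q₂/Q₁) = −12 / ln(14.5/88.3) = 6.64 h.

k ≈ 6.64 h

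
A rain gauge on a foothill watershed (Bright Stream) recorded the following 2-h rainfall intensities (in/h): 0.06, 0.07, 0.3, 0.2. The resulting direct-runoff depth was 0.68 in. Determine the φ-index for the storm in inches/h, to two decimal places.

φ ≈ 0.08 in/h

Only the 2 blocks with intensity above φ contribute runoff: 0.3, 0.2 in/h.
Σ(I−φ)·Δt = d  ⇒  (0.3+0.2 − 2φ)·2 = 0.68
φ = (0.5000 − 0.68/2) / 2 = 0.08 in/h.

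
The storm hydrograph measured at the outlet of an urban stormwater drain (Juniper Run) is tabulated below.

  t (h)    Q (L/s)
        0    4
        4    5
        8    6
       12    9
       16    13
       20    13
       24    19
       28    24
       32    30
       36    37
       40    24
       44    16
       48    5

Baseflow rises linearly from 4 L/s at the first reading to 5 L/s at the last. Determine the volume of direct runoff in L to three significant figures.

Direct-runoff ordinates (Q − Q_b): 0.00, 0.92, 1.83, 4.75, 8.67, 8.58, 14.50, 19.42, 25.33, 32.25, 19.17, 11.08, 0.00 L/s.
ΣQ_DR = 146.5 L/s.
With Δt = 4 h = 14400 s, V = ΣQ_DR · Δt = 146.5 × 14400 = 2.11 × 10^6 L.

V ≈ 2.11 × 10^6 L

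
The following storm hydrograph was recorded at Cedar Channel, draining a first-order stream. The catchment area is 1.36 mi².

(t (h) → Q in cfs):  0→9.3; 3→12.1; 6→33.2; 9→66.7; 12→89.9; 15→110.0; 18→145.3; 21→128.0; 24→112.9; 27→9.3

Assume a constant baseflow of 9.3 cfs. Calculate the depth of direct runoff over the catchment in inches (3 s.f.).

Direct runoff: 0.0, 2.8, 23.9, 57.4, 80.6, 100.7, 136.0, 118.7, 103.6, 0.0 cfs; ΣQ_DR = 623.7 cfs.
V = ΣQ_DR · Δt = 623.7 × 10800 s = 6.736 × 10^6 ft³.
Over A = 1.36 mi², depth = V / A = 2.13 in.

d ≈ 2.13 in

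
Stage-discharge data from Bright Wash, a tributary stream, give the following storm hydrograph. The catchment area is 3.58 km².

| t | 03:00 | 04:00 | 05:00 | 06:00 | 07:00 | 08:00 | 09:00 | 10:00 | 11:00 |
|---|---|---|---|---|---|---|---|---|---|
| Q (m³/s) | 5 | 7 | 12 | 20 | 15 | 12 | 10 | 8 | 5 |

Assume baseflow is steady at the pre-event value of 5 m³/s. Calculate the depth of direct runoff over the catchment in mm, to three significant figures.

Direct runoff: 0.0, 2.0, 7.0, 15.0, 10.0, 7.0, 5.0, 3.0, 0.0 m³/s; ΣQ_DR = 49.00 m³/s.
V = ΣQ_DR · Δt = 49.00 × 3600 s = 1.764 × 10^5 m³.
Over A = 3.58 km², depth = V / A = 49.3 mm.

d ≈ 49.3 mm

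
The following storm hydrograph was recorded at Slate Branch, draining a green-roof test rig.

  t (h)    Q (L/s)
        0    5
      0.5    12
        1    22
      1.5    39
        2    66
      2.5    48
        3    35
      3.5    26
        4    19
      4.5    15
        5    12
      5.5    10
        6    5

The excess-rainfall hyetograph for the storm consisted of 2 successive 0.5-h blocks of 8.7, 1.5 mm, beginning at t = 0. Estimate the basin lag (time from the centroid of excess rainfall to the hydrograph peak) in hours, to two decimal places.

Centroid of excess rainfall: t_c = Σ P_i·t̄_i / ΣP_i = 0.3235 h (block centres at 0.25, 0.75 h).
Hydrograph peak occurs at t = 2 h, so basin lag t_L = 2 − 0.3235 = 1.68 h.

t_L ≈ 1.68 h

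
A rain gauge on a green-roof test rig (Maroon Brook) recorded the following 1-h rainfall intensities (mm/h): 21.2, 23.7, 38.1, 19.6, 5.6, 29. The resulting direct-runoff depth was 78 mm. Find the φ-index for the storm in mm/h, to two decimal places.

φ ≈ 10.72 mm/h

Only the 5 blocks with intensity above φ contribute runoff: 21.2, 23.7, 38.1, 19.6, 29 mm/h.
Σ(I−φ)·Δt = d  ⇒  (21.2+23.7+38.1+19.6+29 − 5φ)·1 = 78
φ = (131.6 − 78/1) / 5 = 10.72 mm/h.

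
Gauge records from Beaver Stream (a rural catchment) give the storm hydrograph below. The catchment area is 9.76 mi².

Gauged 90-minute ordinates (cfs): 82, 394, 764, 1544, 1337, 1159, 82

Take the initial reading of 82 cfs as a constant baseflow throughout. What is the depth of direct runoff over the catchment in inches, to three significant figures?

d ≈ 1.14 in

Direct runoff: 0.0, 312.0, 682.0, 1462.0, 1255.0, 1077.0, 0.0 cfs; ΣQ_DR = 4788 cfs.
V = ΣQ_DR · Δt = 4788 × 5400 s = 2.586 × 10^7 ft³.
Over A = 9.76 mi², depth = V / A = 1.14 in.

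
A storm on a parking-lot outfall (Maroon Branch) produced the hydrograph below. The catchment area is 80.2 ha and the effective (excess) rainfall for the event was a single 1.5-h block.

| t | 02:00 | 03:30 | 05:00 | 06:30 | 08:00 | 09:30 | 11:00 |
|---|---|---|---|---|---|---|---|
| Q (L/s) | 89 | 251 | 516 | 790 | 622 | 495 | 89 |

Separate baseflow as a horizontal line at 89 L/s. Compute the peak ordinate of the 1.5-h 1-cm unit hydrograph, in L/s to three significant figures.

Direct runoff: 0.0, 162.0, 427.0, 701.0, 533.0, 406.0, 0.0 L/s; ΣQ_DR = 2229 L/s, peak = 701.0 L/s.
Runoff depth d = ΣQ_DR·Δt / A = 2229 × 5400 / (80.2 ha) = 15.01 mm.
The 1-cm UH is the DRH scaled by (10 mm)/d, so U_p = 701.0 × 10/15.01 = 467 L/s.

U_p ≈ 467 L/s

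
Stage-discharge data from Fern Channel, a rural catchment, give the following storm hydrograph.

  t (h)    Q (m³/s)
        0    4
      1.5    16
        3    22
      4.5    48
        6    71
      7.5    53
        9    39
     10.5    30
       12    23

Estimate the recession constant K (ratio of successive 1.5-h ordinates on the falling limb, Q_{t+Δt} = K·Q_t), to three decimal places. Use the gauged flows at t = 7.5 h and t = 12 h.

K ≈ 0.757

Using the recession-limb readings at t = 7.5 h and t = 12 h: Q falls from 53 to 23 m³/s over 3 intervals.
K = (Q₂/Q₁)^(1/3) = (23/53)^(1/3) = 0.757.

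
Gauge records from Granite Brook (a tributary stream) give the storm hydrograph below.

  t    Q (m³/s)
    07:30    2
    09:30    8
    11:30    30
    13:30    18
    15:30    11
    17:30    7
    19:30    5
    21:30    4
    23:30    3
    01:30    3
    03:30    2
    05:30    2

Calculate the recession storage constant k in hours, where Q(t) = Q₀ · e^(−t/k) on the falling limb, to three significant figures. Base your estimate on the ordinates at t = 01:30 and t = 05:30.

k ≈ 9.87 h

On the falling limb, Q drops from 3 to 2 m³/s between t = 01:30 and t = 05:30 (Δt = 4 h).
k = −Δt / ln(Q₂/Q₁) = −4 / ln(2/3) = 9.87 h.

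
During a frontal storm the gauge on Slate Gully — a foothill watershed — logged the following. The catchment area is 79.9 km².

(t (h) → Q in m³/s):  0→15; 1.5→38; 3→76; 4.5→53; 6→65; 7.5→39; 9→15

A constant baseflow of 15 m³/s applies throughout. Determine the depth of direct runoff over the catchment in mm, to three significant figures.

d ≈ 13.2 mm

Direct runoff: 0.0, 23.0, 61.0, 38.0, 50.0, 24.0, 0.0 m³/s; ΣQ_DR = 196.0 m³/s.
V = ΣQ_DR · Δt = 196.0 × 5400 s = 1.058 × 10^6 m³.
Over A = 79.9 km², depth = V / A = 13.2 mm.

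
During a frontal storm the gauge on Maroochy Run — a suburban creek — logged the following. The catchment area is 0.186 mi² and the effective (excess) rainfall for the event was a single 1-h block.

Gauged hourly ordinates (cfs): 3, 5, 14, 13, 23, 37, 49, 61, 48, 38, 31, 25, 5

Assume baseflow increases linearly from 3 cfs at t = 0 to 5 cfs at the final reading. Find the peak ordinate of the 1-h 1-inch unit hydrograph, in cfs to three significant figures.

Direct runoff: 0.00, 1.83, 10.67, 9.50, 19.33, 33.17, 45.00, 56.83, 43.67, 33.50, 26.33, 20.17, 0.00 cfs; ΣQ_DR = 300.0 cfs, peak = 56.83 cfs.
Runoff depth d = ΣQ_DR·Δt / A = 300.0 × 3600 / (0.186 mi²) = 2.499 in.
The 1-inch UH is the DRH scaled by (1 in)/d, so U_p = 56.83 × 1/2.499 = 22.7 cfs.

U_p ≈ 22.7 cfs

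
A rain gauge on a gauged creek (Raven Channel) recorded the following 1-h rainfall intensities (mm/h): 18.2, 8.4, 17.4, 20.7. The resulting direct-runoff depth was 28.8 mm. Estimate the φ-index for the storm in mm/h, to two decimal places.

Only the 3 blocks with intensity above φ contribute runoff: 18.2, 17.4, 20.7 mm/h.
Σ(I−φ)·Δt = d  ⇒  (18.2+17.4+20.7 − 3φ)·1 = 28.8
φ = (56.30 − 28.8/1) / 3 = 9.17 mm/h.

φ ≈ 9.17 mm/h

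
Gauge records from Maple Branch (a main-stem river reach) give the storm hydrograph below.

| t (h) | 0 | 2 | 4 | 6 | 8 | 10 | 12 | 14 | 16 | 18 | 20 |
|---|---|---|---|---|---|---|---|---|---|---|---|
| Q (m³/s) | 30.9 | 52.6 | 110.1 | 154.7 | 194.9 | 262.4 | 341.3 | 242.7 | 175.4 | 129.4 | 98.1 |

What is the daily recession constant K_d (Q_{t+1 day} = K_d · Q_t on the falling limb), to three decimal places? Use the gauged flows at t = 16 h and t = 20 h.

Between t = 16 h and t = 20 h the flow falls from 175.4 to 98.1 m³/s over 2×2 h = 4 h.
Per-interval ratio K = (98.1/175.4)^(1/2) = 0.7479; K_d = K^(24/2) = 0.031.

K_d ≈ 0.031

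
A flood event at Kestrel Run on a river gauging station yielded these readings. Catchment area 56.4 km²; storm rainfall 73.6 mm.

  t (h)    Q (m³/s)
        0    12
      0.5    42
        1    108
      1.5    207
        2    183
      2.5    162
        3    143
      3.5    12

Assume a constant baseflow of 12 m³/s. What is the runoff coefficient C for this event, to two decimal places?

ΣQ_DR = 773.0 m³/s; V = ΣQ_DR·Δt = 1.391 × 10^6 m³.
Runoff depth d = V / A = 24.67 mm.
C = d / P = 24.67 / 73.6 = 0.34.

C ≈ 0.34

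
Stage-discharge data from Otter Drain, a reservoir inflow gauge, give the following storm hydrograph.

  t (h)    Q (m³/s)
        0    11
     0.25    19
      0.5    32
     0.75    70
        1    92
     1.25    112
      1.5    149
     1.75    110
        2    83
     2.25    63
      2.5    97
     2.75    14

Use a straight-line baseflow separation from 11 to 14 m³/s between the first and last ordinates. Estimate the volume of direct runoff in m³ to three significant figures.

Direct-runoff ordinates (Q − Q_b): 0.00, 7.73, 20.45, 58.18, 79.91, 99.64, 136.36, 97.09, 69.82, 49.55, 83.27, 0.00 m³/s.
ΣQ_DR = 702.0 m³/s.
With Δt = 0.25 h = 900 s, V = ΣQ_DR · Δt = 702.0 × 900 = 6.32 × 10^5 m³.

V ≈ 6.32 × 10^5 m³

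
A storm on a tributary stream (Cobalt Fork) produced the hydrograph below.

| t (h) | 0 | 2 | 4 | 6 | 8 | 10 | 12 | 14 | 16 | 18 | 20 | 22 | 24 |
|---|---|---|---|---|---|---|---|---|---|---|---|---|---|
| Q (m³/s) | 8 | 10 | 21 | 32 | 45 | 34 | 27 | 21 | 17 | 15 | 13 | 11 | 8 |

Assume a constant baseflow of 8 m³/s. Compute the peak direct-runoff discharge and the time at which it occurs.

Q_p = 37.0 m³/s at t = 8 h

Subtracting baseflow gives direct-runoff ordinates: 0.0, 2.0, 13.0, 24.0, 37.0, 26.0, 19.0, 13.0, 9.0, 7.0, 5.0, 3.0, 0.0 m³/s.
The maximum is 37.0 m³/s, occurring at the reading for t = 8 h.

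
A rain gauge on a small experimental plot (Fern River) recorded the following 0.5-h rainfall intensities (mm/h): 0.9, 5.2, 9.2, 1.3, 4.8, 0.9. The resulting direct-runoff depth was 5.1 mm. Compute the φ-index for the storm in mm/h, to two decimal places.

φ ≈ 3.00 mm/h

Only the 3 blocks with intensity above φ contribute runoff: 5.2, 9.2, 4.8 mm/h.
Σ(I−φ)·Δt = d  ⇒  (5.2+9.2+4.8 − 3φ)·0.5 = 5.1
φ = (19.20 − 5.1/0.5) / 3 = 3.00 mm/h.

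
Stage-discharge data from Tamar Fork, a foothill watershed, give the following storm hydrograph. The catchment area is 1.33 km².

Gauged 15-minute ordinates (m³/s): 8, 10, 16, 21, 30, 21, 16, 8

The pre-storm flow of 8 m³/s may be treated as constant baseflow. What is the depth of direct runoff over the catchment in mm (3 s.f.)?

d ≈ 44.7 mm

Direct runoff: 0.0, 2.0, 8.0, 13.0, 22.0, 13.0, 8.0, 0.0 m³/s; ΣQ_DR = 66.00 m³/s.
V = ΣQ_DR · Δt = 66.00 × 900 s = 59400 m³.
Over A = 1.33 km², depth = V / A = 44.7 mm.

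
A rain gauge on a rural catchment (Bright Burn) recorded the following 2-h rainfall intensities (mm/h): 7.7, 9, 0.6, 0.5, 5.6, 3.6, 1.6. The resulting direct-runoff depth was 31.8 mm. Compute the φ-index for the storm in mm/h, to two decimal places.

Only the 4 blocks with intensity above φ contribute runoff: 7.7, 9, 5.6, 3.6 mm/h.
Σ(I−φ)·Δt = d  ⇒  (7.7+9+5.6+3.6 − 4φ)·2 = 31.8
φ = (25.90 − 31.8/2) / 4 = 2.50 mm/h.

φ ≈ 2.50 mm/h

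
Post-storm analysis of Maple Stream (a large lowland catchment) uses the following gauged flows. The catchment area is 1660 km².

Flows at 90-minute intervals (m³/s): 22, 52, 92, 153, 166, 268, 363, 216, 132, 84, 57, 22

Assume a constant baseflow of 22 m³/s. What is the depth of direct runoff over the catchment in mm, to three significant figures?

Direct runoff: 0.0, 30.0, 70.0, 131.0, 144.0, 246.0, 341.0, 194.0, 110.0, 62.0, 35.0, 0.0 m³/s; ΣQ_DR = 1363 m³/s.
V = ΣQ_DR · Δt = 1363 × 5400 s = 7.360 × 10^6 m³.
Over A = 1660 km², depth = V / A = 4.43 mm.

d ≈ 4.43 mm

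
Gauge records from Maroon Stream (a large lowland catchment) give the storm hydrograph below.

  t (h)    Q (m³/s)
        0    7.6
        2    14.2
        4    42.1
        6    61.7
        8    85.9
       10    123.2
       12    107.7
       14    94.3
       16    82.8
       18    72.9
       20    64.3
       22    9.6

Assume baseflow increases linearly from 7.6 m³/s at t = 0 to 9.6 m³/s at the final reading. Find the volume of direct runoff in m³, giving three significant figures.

Direct-runoff ordinates (Q − Q_b): 0.00, 6.42, 34.14, 53.55, 77.57, 114.69, 99.01, 85.43, 73.75, 63.66, 54.88, 0.00 m³/s.
ΣQ_DR = 663.1 m³/s.
With Δt = 2 h = 7200 s, V = ΣQ_DR · Δt = 663.1 × 7200 = 4.77 × 10^6 m³.

V ≈ 4.77 × 10^6 m³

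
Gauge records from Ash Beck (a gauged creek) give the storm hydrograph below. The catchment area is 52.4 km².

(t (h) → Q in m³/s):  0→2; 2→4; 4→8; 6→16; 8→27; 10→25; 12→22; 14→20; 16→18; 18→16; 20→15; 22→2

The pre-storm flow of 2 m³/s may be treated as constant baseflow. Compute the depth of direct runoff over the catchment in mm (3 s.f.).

Direct runoff: 0.0, 2.0, 6.0, 14.0, 25.0, 23.0, 20.0, 18.0, 16.0, 14.0, 13.0, 0.0 m³/s; ΣQ_DR = 151.0 m³/s.
V = ΣQ_DR · Δt = 151.0 × 7200 s = 1.087 × 10^6 m³.
Over A = 52.4 km², depth = V / A = 20.7 mm.

d ≈ 20.7 mm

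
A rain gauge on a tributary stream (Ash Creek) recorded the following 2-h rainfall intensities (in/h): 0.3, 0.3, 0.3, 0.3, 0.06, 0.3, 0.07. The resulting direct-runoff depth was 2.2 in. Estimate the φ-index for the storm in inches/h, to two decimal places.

φ ≈ 0.08 in/h

Only the 5 blocks with intensity above φ contribute runoff: 0.3, 0.3, 0.3, 0.3, 0.3 in/h.
Σ(I−φ)·Δt = d  ⇒  (0.3+0.3+0.3+0.3+0.3 − 5φ)·2 = 2.2
φ = (1.500 − 2.2/2) / 5 = 0.08 in/h.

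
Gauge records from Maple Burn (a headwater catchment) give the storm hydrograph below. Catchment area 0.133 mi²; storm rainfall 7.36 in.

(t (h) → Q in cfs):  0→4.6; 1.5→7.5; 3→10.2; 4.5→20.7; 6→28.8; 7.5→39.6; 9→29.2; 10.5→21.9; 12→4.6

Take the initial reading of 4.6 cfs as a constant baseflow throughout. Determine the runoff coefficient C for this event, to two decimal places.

C ≈ 0.30

ΣQ_DR = 125.7 cfs; V = ΣQ_DR·Δt = 6.788 × 10^5 ft³.
Runoff depth d = V / A = 2.197 in.
C = d / P = 2.197 / 7.36 = 0.30.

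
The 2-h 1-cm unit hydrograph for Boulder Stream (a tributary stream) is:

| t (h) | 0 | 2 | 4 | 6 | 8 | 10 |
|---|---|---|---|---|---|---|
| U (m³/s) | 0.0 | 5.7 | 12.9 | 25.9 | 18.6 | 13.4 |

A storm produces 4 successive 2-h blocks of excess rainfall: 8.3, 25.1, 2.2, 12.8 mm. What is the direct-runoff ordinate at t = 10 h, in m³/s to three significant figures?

By discrete convolution, Q_j = Σ (P_i / 10 mm) · U_{j−i}.
At t = 10 h (j=5): Q = (8.3/10)·13.4 + (25.1/10)·18.6 + (2.2/10)·25.9 + (12.8/10)·12.9 = 80.0 m³/s.

Q ≈ 80.0 m³/s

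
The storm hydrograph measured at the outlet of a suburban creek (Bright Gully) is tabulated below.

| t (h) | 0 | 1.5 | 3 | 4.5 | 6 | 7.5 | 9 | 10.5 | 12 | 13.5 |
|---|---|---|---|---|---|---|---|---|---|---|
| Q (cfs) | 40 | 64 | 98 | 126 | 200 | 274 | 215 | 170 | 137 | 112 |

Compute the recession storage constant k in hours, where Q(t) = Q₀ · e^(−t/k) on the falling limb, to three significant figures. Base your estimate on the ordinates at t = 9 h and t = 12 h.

On the falling limb, Q drops from 215 to 137 cfs between t = 9 h and t = 12 h (Δt = 3 h).
k = −Δt / ln(Q₂/Q₁) = −3 / ln(137/215) = 6.66 h.

k ≈ 6.66 h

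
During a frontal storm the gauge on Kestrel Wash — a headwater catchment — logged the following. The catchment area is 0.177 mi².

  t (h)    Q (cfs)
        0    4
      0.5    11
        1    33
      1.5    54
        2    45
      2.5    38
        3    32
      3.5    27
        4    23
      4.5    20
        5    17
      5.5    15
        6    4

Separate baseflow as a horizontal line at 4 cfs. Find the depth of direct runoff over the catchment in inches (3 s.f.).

Direct runoff: 0.0, 7.0, 29.0, 50.0, 41.0, 34.0, 28.0, 23.0, 19.0, 16.0, 13.0, 11.0, 0.0 cfs; ΣQ_DR = 271.0 cfs.
V = ΣQ_DR · Δt = 271.0 × 1800 s = 4.878 × 10^5 ft³.
Over A = 0.177 mi², depth = V / A = 1.19 in.

d ≈ 1.19 in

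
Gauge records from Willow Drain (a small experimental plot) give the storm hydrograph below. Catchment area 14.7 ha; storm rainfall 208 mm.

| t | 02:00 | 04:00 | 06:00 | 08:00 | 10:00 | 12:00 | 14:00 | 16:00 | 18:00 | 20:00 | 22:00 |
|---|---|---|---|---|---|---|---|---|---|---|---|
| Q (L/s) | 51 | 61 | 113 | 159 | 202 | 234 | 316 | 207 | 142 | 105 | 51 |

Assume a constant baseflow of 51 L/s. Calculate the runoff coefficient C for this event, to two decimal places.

ΣQ_DR = 1080 L/s; V = ΣQ_DR·Δt = 7.776 × 10^6 L.
Runoff depth d = V / A = 52.90 mm.
C = d / P = 52.90 / 208 = 0.25.

C ≈ 0.25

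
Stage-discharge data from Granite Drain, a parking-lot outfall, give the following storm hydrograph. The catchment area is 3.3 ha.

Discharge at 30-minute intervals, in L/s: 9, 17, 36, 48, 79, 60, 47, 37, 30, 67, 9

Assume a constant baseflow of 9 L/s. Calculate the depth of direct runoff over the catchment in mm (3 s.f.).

d ≈ 18.5 mm

Direct runoff: 0.0, 8.0, 27.0, 39.0, 70.0, 51.0, 38.0, 28.0, 21.0, 58.0, 0.0 L/s; ΣQ_DR = 340.0 L/s.
V = ΣQ_DR · Δt = 340.0 × 1800 s = 6.120 × 10^5 L.
Over A = 3.3 ha, depth = V / A = 18.5 mm.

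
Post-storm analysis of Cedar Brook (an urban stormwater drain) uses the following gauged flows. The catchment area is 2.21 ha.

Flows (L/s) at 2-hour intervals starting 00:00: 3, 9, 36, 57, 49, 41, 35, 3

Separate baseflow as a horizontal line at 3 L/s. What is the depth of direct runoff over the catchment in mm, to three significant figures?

d ≈ 68.1 mm

Direct runoff: 0.0, 6.0, 33.0, 54.0, 46.0, 38.0, 32.0, 0.0 L/s; ΣQ_DR = 209.0 L/s.
V = ΣQ_DR · Δt = 209.0 × 7200 s = 1.505 × 10^6 L.
Over A = 2.21 ha, depth = V / A = 68.1 mm.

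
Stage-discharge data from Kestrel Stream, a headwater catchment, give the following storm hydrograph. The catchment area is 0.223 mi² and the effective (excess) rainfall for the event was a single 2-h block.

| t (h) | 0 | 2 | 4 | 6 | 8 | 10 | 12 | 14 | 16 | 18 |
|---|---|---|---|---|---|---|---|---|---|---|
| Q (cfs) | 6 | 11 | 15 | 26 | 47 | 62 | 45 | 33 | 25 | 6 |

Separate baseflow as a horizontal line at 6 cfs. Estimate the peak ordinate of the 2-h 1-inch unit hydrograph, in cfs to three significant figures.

Direct runoff: 0.0, 5.0, 9.0, 20.0, 41.0, 56.0, 39.0, 27.0, 19.0, 0.0 cfs; ΣQ_DR = 216.0 cfs, peak = 56.0 cfs.
Runoff depth d = ΣQ_DR·Δt / A = 216.0 × 7200 / (0.223 mi²) = 3.002 in.
The 1-inch UH is the DRH scaled by (1 in)/d, so U_p = 56.0 × 1/3.002 = 18.7 cfs.

U_p ≈ 18.7 cfs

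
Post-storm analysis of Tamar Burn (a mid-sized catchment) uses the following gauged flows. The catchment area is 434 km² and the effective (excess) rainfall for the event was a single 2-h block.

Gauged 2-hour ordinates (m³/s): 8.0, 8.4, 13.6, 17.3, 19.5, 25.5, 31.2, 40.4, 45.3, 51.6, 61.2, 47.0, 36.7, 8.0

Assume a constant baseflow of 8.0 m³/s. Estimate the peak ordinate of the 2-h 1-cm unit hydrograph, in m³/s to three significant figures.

Direct runoff: 0.0, 0.4, 5.6, 9.3, 11.5, 17.5, 23.2, 32.4, 37.3, 43.6, 53.2, 39.0, 28.7, 0.0 m³/s; ΣQ_DR = 301.7 m³/s, peak = 53.2 m³/s.
Runoff depth d = ΣQ_DR·Δt / A = 301.7 × 7200 / (434 km²) = 5.005 mm.
The 1-cm UH is the DRH scaled by (10 mm)/d, so U_p = 53.2 × 10/5.005 = 106 m³/s.

U_p ≈ 106 m³/s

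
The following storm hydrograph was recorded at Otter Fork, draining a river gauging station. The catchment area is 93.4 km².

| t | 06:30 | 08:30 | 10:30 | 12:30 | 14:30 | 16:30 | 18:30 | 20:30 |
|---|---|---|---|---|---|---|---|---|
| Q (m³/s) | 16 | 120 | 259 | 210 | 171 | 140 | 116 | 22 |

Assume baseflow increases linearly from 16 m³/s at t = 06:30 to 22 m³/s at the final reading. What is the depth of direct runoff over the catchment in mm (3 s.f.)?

d ≈ 69.5 mm

Direct runoff: 0.00, 103.14, 241.29, 191.43, 151.57, 119.71, 94.86, 0.00 m³/s; ΣQ_DR = 902.0 m³/s.
V = ΣQ_DR · Δt = 902.0 × 7200 s = 6.494 × 10^6 m³.
Over A = 93.4 km², depth = V / A = 69.5 mm.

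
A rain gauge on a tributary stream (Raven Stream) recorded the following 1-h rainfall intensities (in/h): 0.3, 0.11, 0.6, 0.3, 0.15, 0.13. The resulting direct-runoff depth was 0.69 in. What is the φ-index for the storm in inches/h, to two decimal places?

Only the 3 blocks with intensity above φ contribute runoff: 0.3, 0.6, 0.3 in/h.
Σ(I−φ)·Δt = d  ⇒  (0.3+0.6+0.3 − 3φ)·1 = 0.69
φ = (1.200 − 0.69/1) / 3 = 0.17 in/h.

φ ≈ 0.17 in/h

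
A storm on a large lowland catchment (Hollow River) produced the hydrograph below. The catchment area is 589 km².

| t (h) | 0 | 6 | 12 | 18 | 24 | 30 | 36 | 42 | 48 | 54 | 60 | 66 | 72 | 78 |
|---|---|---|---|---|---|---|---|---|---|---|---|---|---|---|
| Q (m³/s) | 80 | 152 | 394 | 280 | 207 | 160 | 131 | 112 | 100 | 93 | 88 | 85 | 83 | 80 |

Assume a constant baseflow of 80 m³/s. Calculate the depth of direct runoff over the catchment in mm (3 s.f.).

d ≈ 33.9 mm

Direct runoff: 0.0, 72.0, 314.0, 200.0, 127.0, 80.0, 51.0, 32.0, 20.0, 13.0, 8.0, 5.0, 3.0, 0.0 m³/s; ΣQ_DR = 925.0 m³/s.
V = ΣQ_DR · Δt = 925.0 × 21600 s = 1.998 × 10^7 m³.
Over A = 589 km², depth = V / A = 33.9 mm.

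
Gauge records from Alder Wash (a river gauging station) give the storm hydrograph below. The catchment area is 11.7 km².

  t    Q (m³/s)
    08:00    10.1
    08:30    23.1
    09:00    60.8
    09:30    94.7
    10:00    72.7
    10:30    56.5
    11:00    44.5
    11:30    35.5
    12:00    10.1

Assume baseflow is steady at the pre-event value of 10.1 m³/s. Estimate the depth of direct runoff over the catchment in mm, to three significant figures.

Direct runoff: 0.0, 13.0, 50.7, 84.6, 62.6, 46.4, 34.4, 25.4, 0.0 m³/s; ΣQ_DR = 317.1 m³/s.
V = ΣQ_DR · Δt = 317.1 × 1800 s = 5.708 × 10^5 m³.
Over A = 11.7 km², depth = V / A = 48.8 mm.

d ≈ 48.8 mm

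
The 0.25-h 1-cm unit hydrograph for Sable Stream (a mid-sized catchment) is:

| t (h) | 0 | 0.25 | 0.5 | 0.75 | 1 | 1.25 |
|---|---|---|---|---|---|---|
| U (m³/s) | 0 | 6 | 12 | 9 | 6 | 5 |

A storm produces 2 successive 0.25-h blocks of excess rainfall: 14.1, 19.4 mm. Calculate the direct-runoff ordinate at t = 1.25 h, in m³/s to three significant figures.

By discrete convolution, Q_j = Σ (P_i / 10 mm) · U_{j−i}.
At t = 1.25 h (j=5): Q = (14.1/10)·5 + (19.4/10)·6 = 18.7 m³/s.

Q ≈ 18.7 m³/s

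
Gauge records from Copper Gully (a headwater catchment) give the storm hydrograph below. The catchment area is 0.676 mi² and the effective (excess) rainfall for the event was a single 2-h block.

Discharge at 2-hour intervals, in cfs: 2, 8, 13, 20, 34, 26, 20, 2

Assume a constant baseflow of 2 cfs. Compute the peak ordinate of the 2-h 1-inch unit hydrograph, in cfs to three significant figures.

U_p ≈ 64.0 cfs

Direct runoff: 0.0, 6.0, 11.0, 18.0, 32.0, 24.0, 18.0, 0.0 cfs; ΣQ_DR = 109.0 cfs, peak = 32.0 cfs.
Runoff depth d = ΣQ_DR·Δt / A = 109.0 × 7200 / (0.676 mi²) = 0.4997 in.
The 1-inch UH is the DRH scaled by (1 in)/d, so U_p = 32.0 × 1/0.4997 = 64.0 cfs.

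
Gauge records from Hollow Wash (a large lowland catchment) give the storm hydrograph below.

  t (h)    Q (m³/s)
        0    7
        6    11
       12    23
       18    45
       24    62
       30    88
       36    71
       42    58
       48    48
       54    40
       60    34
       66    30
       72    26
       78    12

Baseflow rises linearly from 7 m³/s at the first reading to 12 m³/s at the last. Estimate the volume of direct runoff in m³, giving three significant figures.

Direct-runoff ordinates (Q − Q_b): 0.00, 3.62, 15.23, 36.85, 53.46, 79.08, 61.69, 48.31, 37.92, 29.54, 23.15, 18.77, 14.38, 0.00 m³/s.
ΣQ_DR = 422.0 m³/s.
With Δt = 6 h = 21600 s, V = ΣQ_DR · Δt = 422.0 × 21600 = 9.12 × 10^6 m³.

V ≈ 9.12 × 10^6 m³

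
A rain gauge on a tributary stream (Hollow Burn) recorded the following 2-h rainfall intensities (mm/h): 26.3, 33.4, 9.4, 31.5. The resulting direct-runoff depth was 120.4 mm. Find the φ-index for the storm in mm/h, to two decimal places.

Only the 3 blocks with intensity above φ contribute runoff: 26.3, 33.4, 31.5 mm/h.
Σ(I−φ)·Δt = d  ⇒  (26.3+33.4+31.5 − 3φ)·2 = 120.4
φ = (91.20 − 120.4/2) / 3 = 10.33 mm/h.

φ ≈ 10.33 mm/h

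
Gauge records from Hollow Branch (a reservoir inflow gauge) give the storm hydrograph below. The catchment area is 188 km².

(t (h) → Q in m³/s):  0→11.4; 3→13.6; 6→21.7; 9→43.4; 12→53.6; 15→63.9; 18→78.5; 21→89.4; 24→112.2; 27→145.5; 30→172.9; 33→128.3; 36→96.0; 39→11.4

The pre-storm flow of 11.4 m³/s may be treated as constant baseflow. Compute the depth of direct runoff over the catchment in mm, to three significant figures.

d ≈ 50.7 mm

Direct runoff: 0.0, 2.2, 10.3, 32.0, 42.2, 52.5, 67.1, 78.0, 100.8, 134.1, 161.5, 116.9, 84.6, 0.0 m³/s; ΣQ_DR = 882.2 m³/s.
V = ΣQ_DR · Δt = 882.2 × 10800 s = 9.528 × 10^6 m³.
Over A = 188 km², depth = V / A = 50.7 mm.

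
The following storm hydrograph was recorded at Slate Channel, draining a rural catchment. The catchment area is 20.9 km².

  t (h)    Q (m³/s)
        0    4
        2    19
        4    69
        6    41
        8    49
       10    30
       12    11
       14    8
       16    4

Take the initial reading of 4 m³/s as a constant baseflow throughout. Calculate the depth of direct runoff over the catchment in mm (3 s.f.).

d ≈ 68.6 mm

Direct runoff: 0.0, 15.0, 65.0, 37.0, 45.0, 26.0, 7.0, 4.0, 0.0 m³/s; ΣQ_DR = 199.0 m³/s.
V = ΣQ_DR · Δt = 199.0 × 7200 s = 1.433 × 10^6 m³.
Over A = 20.9 km², depth = V / A = 68.6 mm.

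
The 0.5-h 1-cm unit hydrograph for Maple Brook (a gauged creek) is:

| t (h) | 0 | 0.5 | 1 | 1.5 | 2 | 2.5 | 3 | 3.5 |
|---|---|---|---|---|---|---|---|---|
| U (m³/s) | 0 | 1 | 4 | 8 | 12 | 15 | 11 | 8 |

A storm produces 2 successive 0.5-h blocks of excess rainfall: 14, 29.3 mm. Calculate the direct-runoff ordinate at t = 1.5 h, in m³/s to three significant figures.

Q ≈ 22.9 m³/s

By discrete convolution, Q_j = Σ (P_i / 10 mm) · U_{j−i}.
At t = 1.5 h (j=3): Q = (14/10)·8 + (29.3/10)·4 = 22.9 m³/s.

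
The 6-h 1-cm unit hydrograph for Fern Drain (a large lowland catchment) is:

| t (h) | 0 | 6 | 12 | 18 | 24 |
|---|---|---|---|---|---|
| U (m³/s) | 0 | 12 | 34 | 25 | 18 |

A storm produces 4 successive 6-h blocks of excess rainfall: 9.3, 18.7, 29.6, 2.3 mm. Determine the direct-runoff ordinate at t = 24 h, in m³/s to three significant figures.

Q ≈ 167 m³/s

By discrete convolution, Q_j = Σ (P_i / 10 mm) · U_{j−i}.
At t = 24 h (j=4): Q = (9.3/10)·18 + (18.7/10)·25 + (29.6/10)·34 + (2.3/10)·12 = 167 m³/s.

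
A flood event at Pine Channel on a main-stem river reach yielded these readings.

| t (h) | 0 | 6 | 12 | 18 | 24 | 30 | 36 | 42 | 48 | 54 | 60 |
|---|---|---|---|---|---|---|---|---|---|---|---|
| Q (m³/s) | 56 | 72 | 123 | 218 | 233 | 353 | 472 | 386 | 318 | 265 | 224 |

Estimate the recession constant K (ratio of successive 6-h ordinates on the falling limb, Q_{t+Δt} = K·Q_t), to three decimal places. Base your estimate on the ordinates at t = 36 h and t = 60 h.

K ≈ 0.830

Using the recession-limb readings at t = 36 h and t = 60 h: Q falls from 472 to 224 m³/s over 4 intervals.
K = (Q₂/Q₁)^(1/4) = (224/472)^(1/4) = 0.830.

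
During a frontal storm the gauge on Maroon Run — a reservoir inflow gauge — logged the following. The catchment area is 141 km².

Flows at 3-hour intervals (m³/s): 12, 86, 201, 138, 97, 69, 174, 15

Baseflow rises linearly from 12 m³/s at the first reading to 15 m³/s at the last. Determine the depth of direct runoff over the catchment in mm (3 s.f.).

d ≈ 52.4 mm

Direct runoff: 0.00, 73.57, 188.14, 124.71, 83.29, 54.86, 159.43, 0.00 m³/s; ΣQ_DR = 684.0 m³/s.
V = ΣQ_DR · Δt = 684.0 × 10800 s = 7.387 × 10^6 m³.
Over A = 141 km², depth = V / A = 52.4 mm.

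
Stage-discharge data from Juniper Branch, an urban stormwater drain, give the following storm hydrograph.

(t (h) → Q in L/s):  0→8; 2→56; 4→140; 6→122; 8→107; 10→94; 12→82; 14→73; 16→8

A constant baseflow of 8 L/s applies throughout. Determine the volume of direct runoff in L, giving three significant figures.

Direct-runoff ordinates (Q − Q_b): 0.0, 48.0, 132.0, 114.0, 99.0, 86.0, 74.0, 65.0, 0.0 L/s.
ΣQ_DR = 618.0 L/s.
With Δt = 2 h = 7200 s, V = ΣQ_DR · Δt = 618.0 × 7200 = 4.45 × 10^6 L.

V ≈ 4.45 × 10^6 L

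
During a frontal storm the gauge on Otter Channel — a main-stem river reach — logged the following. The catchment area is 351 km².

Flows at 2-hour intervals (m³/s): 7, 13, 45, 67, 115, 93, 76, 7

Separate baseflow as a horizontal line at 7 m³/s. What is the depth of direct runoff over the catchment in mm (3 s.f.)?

Direct runoff: 0.0, 6.0, 38.0, 60.0, 108.0, 86.0, 69.0, 0.0 m³/s; ΣQ_DR = 367.0 m³/s.
V = ΣQ_DR · Δt = 367.0 × 7200 s = 2.642 × 10^6 m³.
Over A = 351 km², depth = V / A = 7.53 mm.

d ≈ 7.53 mm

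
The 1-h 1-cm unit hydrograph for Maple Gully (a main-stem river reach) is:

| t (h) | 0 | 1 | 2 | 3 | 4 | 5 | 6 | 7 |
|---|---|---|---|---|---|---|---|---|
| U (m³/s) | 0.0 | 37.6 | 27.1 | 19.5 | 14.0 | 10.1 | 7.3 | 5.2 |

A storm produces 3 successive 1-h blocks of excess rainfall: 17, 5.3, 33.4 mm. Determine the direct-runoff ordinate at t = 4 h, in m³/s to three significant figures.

Q ≈ 125 m³/s

By discrete convolution, Q_j = Σ (P_i / 10 mm) · U_{j−i}.
At t = 4 h (j=4): Q = (17/10)·14.0 + (5.3/10)·19.5 + (33.4/10)·27.1 = 125 m³/s.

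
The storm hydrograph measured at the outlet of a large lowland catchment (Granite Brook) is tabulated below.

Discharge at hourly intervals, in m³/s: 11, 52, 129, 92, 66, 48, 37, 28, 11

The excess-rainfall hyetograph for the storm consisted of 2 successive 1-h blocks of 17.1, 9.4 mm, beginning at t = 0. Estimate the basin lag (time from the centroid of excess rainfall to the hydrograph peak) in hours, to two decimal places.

Centroid of excess rainfall: t_c = Σ P_i·t̄_i / ΣP_i = 0.8547 h (block centres at 0.5, 1.5 h).
Hydrograph peak occurs at t = 2 h, so basin lag t_L = 2 − 0.8547 = 1.15 h.

t_L ≈ 1.15 h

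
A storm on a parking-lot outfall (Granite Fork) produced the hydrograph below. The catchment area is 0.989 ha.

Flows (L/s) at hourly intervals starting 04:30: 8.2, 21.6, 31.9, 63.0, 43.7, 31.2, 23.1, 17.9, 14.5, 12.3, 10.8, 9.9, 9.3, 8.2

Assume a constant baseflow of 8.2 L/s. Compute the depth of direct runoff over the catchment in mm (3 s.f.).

Direct runoff: 0.0, 13.4, 23.7, 54.8, 35.5, 23.0, 14.9, 9.7, 6.3, 4.1, 2.6, 1.7, 1.1, 0.0 L/s; ΣQ_DR = 190.8 L/s.
V = ΣQ_DR · Δt = 190.8 × 3600 s = 6.869 × 10^5 L.
Over A = 0.989 ha, depth = V / A = 69.5 mm.

d ≈ 69.5 mm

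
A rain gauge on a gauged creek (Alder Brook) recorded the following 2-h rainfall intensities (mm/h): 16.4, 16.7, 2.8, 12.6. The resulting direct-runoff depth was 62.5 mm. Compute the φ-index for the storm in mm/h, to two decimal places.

φ ≈ 4.82 mm/h

Only the 3 blocks with intensity above φ contribute runoff: 16.4, 16.7, 12.6 mm/h.
Σ(I−φ)·Δt = d  ⇒  (16.4+16.7+12.6 − 3φ)·2 = 62.5
φ = (45.70 − 62.5/2) / 3 = 4.82 mm/h.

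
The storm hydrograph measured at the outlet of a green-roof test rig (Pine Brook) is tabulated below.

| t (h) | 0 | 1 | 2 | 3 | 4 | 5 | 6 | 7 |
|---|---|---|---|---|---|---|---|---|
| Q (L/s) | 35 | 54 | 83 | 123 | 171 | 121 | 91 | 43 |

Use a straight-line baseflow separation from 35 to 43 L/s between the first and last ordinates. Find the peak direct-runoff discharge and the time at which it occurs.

Subtracting baseflow gives direct-runoff ordinates: 0.00, 17.86, 45.71, 84.57, 131.43, 80.29, 49.14, 0.00 L/s.
The maximum is 131.43 L/s, occurring at the reading for t = 4 h.

Q_p = 131.43 L/s at t = 4 h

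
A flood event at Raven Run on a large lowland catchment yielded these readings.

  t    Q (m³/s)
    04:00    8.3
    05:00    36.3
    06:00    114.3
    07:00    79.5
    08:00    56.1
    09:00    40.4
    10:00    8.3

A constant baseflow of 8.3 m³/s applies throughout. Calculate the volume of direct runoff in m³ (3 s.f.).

V ≈ 1.03 × 10^6 m³

Direct-runoff ordinates (Q − Q_b): 0.0, 28.0, 106.0, 71.2, 47.8, 32.1, 0.0 m³/s.
ΣQ_DR = 285.1 m³/s.
With Δt = 1 h = 3600 s, V = ΣQ_DR · Δt = 285.1 × 3600 = 1.03 × 10^6 m³.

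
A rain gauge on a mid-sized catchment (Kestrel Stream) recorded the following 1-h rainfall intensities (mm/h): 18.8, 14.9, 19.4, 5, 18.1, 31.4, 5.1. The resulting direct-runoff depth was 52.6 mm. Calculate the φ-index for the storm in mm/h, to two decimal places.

φ ≈ 10.00 mm/h

Only the 5 blocks with intensity above φ contribute runoff: 18.8, 14.9, 19.4, 18.1, 31.4 mm/h.
Σ(I−φ)·Δt = d  ⇒  (18.8+14.9+19.4+18.1+31.4 − 5φ)·1 = 52.6
φ = (102.6 − 52.6/1) / 5 = 10.00 mm/h.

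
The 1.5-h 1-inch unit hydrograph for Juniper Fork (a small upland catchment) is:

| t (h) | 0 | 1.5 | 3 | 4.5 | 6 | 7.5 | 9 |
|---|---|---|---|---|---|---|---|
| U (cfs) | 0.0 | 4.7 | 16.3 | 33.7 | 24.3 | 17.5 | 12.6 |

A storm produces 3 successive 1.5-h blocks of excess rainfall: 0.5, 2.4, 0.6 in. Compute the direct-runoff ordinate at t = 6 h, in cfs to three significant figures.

By discrete convolution, Q_j = Σ (P_i / 1 in) · U_{j−i}.
At t = 6 h (j=4): Q = (0.5/1)·24.3 + (2.4/1)·33.7 + (0.6/1)·16.3 = 103 cfs.

Q ≈ 103 cfs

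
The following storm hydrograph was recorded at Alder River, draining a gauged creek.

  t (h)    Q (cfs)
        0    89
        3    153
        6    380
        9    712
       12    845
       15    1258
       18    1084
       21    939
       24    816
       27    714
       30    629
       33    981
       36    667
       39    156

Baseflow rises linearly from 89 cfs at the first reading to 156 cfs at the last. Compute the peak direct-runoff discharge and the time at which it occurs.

Subtracting baseflow gives direct-runoff ordinates: 0.00, 58.85, 280.69, 607.54, 735.38, 1143.23, 964.08, 813.92, 685.77, 578.62, 488.46, 835.31, 516.15, 0.00 cfs.
The maximum is 1143.23 cfs, occurring at the reading for t = 15 h.

Q_p = 1143.23 cfs at t = 15 h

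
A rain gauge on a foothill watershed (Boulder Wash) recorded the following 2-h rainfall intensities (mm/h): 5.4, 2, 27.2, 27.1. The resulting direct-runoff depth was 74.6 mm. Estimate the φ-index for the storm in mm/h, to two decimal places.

φ ≈ 8.50 mm/h

Only the 2 blocks with intensity above φ contribute runoff: 27.2, 27.1 mm/h.
Σ(I−φ)·Δt = d  ⇒  (27.2+27.1 − 2φ)·2 = 74.6
φ = (54.30 − 74.6/2) / 2 = 8.50 mm/h.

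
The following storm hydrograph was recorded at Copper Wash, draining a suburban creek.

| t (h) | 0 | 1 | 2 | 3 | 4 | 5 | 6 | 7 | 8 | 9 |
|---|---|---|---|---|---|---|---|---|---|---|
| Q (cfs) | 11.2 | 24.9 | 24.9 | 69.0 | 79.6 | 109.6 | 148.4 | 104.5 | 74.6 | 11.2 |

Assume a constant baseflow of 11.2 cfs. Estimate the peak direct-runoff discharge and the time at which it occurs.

Q_p = 137.2 cfs at t = 6 h

Subtracting baseflow gives direct-runoff ordinates: 0.0, 13.7, 13.7, 57.8, 68.4, 98.4, 137.2, 93.3, 63.4, 0.0 cfs.
The maximum is 137.2 cfs, occurring at the reading for t = 6 h.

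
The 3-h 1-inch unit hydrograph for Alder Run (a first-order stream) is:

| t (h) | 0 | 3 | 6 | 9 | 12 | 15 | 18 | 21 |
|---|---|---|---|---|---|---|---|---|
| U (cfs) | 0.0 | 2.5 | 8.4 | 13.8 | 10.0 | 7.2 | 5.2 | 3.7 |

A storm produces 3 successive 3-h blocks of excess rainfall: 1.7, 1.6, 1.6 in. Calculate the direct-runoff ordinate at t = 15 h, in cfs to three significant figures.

Q ≈ 50.3 cfs

By discrete convolution, Q_j = Σ (P_i / 1 in) · U_{j−i}.
At t = 15 h (j=5): Q = (1.7/1)·7.2 + (1.6/1)·10.0 + (1.6/1)·13.8 = 50.3 cfs.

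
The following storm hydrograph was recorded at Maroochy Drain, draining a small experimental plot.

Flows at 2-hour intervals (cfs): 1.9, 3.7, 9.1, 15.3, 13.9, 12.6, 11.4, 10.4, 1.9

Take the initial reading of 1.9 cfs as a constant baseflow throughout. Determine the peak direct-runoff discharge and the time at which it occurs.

Subtracting baseflow gives direct-runoff ordinates: 0.0, 1.8, 7.2, 13.4, 12.0, 10.7, 9.5, 8.5, 0.0 cfs.
The maximum is 13.4 cfs, occurring at the reading for t = 6 h.

Q_p = 13.4 cfs at t = 6 h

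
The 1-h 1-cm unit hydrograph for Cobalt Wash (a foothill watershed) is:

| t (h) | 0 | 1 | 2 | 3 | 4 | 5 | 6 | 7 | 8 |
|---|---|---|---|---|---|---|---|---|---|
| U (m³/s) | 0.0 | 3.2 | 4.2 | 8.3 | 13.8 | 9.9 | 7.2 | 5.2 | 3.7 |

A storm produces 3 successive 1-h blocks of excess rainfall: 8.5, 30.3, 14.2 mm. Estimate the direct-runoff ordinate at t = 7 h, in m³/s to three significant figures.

Q ≈ 40.3 m³/s

By discrete convolution, Q_j = Σ (P_i / 10 mm) · U_{j−i}.
At t = 7 h (j=7): Q = (8.5/10)·5.2 + (30.3/10)·7.2 + (14.2/10)·9.9 = 40.3 m³/s.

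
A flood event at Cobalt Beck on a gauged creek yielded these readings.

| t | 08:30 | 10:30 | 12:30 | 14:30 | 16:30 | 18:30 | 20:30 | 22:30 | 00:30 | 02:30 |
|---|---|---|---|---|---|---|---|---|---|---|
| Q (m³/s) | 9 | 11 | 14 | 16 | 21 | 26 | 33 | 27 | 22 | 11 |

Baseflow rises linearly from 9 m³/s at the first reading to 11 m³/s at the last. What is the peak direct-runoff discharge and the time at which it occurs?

Subtracting baseflow gives direct-runoff ordinates: 0.00, 1.78, 4.56, 6.33, 11.11, 15.89, 22.67, 16.44, 11.22, 0.00 m³/s.
The maximum is 22.67 m³/s, occurring at the reading for t = 20:30.

Q_p = 22.67 m³/s at t = 20:30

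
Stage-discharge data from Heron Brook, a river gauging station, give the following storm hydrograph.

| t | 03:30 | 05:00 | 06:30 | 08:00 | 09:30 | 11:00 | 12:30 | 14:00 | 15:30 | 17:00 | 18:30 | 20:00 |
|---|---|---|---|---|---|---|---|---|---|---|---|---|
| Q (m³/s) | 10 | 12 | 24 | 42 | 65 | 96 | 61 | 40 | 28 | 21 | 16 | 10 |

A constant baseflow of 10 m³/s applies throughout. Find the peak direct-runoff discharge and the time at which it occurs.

Q_p = 86.0 m³/s at t = 11:00

Subtracting baseflow gives direct-runoff ordinates: 0.0, 2.0, 14.0, 32.0, 55.0, 86.0, 51.0, 30.0, 18.0, 11.0, 6.0, 0.0 m³/s.
The maximum is 86.0 m³/s, occurring at the reading for t = 11:00.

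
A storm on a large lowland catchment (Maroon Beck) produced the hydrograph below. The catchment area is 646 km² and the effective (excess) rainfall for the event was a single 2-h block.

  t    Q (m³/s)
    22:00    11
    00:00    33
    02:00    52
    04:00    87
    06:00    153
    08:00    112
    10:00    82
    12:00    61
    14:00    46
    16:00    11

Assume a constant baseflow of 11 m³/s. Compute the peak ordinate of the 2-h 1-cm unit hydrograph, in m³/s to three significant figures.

Direct runoff: 0.0, 22.0, 41.0, 76.0, 142.0, 101.0, 71.0, 50.0, 35.0, 0.0 m³/s; ΣQ_DR = 538.0 m³/s, peak = 142.0 m³/s.
Runoff depth d = ΣQ_DR·Δt / A = 538.0 × 7200 / (646 km²) = 5.996 mm.
The 1-cm UH is the DRH scaled by (10 mm)/d, so U_p = 142.0 × 10/5.996 = 237 m³/s.

U_p ≈ 237 m³/s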